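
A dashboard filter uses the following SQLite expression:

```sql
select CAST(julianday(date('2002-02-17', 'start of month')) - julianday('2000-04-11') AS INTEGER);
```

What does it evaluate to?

661

`start of month` rewinds 2002-02-17 to 2002-02-01.
19 days remain in April 2000 after the 11th (30 − 11).
Full months from May 2000 through January 2002 contribute their day counts.
Then 1 day into February 2002.
Total: 19 + 31 + 30 + 31 + 31 + 30 + 31 + 30 + 31 + 31 + 28 + 31 + 30 + 31 + 30 + 31 + 31 + 30 + 31 + 30 + 31 + 31 + 1 = 661.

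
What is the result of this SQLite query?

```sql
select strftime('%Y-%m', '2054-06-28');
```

2054-06

`%Y-%m` extracts the year-month: 2054-06.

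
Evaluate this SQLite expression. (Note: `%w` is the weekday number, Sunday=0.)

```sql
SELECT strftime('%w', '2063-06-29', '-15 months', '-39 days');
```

First apply '-15 months', '-39 days': 2063-06-29 → 2062-02-18.
2062-02-18 is a Saturday; with Sunday=0 that is 6.

6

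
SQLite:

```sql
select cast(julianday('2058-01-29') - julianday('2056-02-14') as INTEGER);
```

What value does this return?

715

15 days remain in February 2056 after the 14th (29 − 14).
Full months from March 2056 through December 2057 contribute their day counts.
Then 29 days into January 2058.
Total: 15 + 31 + 30 + 31 + 30 + 31 + 31 + 30 + 31 + 30 + 31 + 31 + 28 + 31 + 30 + 31 + 30 + 31 + 31 + 30 + 31 + 30 + 31 + 29 = 715.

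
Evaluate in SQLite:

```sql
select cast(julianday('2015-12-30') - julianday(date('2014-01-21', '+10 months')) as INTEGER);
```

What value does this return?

404

Adding +10 months to 2014-01-21 gives 2014-11-21.
9 days remain in November 2014 after the 21st (30 − 21).
Full months from December 2014 through November 2015 contribute their day counts.
Then 30 days into December 2015.
Total: 9 + 31 + 31 + 28 + 31 + 30 + 31 + 30 + 31 + 31 + 30 + 31 + 30 + 30 = 404.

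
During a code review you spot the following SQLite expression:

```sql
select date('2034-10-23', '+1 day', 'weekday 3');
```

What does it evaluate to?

2034-10-25

Advancing 1 more day within October lands on 2034-10-24.
`weekday 3` advances to the next Wednesday; 2034-10-24 is a Tuesday, so it moves forward to 2034-10-25.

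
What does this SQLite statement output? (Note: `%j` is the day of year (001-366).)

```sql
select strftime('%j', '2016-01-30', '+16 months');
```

First apply '+16 months': 2016-01-30 → 2017-05-30.
Day-of-year for 2017-05-30: days since 2017-01-01 inclusive = 150, zero-padded to 150.

150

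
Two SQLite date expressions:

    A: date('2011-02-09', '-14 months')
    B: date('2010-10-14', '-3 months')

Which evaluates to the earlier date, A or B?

A = 2009-12-09.
B = 2010-07-14.
A is earlier.

A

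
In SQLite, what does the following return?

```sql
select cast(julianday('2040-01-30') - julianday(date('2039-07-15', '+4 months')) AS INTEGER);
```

Adding +4 months to 2039-07-15 gives 2039-11-15.
15 days remain in November 2039 after the 15th (30 − 15).
December 2039: 31 days.
Then 30 days into January 2040.
Total: 15 + 31 + 30 = 76.

76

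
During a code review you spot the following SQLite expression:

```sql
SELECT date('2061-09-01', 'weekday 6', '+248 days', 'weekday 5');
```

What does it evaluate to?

2062-05-12

`weekday 6` advances to the next Saturday; 2061-09-01 is a Thursday, so it moves forward to 2061-09-03.
Applying '+248 days' to 2061-09-03: counting 248 days forward gives 2062-05-09.
`weekday 5` advances to the next Friday; 2062-05-09 is a Tuesday, so it moves forward to 2062-05-12.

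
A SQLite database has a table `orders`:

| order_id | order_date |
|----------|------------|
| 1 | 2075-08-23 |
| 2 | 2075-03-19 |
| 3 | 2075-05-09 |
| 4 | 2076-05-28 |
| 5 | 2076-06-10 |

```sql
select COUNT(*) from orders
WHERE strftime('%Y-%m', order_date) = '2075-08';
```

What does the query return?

Rows with year-month 2075-08: 2075-08-23 → 1.

1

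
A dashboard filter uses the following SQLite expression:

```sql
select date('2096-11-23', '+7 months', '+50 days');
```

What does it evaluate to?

Adding +7 months to 2096-11-23 gives 2097-06-23.
Applying '+50 days' to 2097-06-23: counting 50 days forward gives 2097-08-12.

2097-08-12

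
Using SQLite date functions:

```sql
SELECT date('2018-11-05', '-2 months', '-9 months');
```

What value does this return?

Adding -2 months to 2018-11-05 gives 2018-09-05.
Adding -9 months to 2018-09-05 gives 2017-12-05.

2017-12-05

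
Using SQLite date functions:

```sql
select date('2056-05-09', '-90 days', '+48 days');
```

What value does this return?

Applying '-90 days' to 2056-05-09: counting 90 days back gives 2056-02-09.
Applying '+48 days' to 2056-02-09: counting 48 days forward gives 2056-03-28.

2056-03-28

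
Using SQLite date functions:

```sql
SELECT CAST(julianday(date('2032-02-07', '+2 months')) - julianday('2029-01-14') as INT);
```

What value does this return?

Adding +2 months to 2032-02-07 gives 2032-04-07.
17 days remain in January 2029 after the 14th (31 − 14).
Full months from February 2029 through March 2032 contribute their day counts.
Then 7 days into April 2032.
Total: 17 + 28 + 31 + 30 + 31 + 30 + 31 + 31 + 30 + 31 + 30 + 31 + 31 + 28 + 31 + 30 + 31 + 30 + 31 + 31 + 30 + 31 + 30 + 31 + 31 + 28 + 31 + 30 + 31 + 30 + 31 + 31 + 30 + 31 + 30 + 31 + 31 + 29 + 31 + 7 = 1179.

1179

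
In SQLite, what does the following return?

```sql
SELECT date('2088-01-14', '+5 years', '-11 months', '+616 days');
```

2093-10-22

Adding +5 years to 2088-01-14 gives 2093-01-14.
Adding -11 months to 2093-01-14 gives 2092-02-14.
Applying '+616 days' to 2092-02-14: counting 616 days forward gives 2093-10-22.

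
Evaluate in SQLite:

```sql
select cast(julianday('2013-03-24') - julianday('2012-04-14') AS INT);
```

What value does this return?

16 days remain in April 2012 after the 14th (30 − 14).
Full months from May 2012 through February 2013 contribute their day counts.
Then 24 days into March 2013.
Total: 16 + 31 + 30 + 31 + 31 + 30 + 31 + 30 + 31 + 31 + 28 + 24 = 344.

344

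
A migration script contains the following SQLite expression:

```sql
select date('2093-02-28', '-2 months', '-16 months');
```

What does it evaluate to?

Adding -2 months to 2093-02-28 gives 2092-12-28.
Adding -16 months to 2092-12-28 gives 2091-08-28.

2091-08-28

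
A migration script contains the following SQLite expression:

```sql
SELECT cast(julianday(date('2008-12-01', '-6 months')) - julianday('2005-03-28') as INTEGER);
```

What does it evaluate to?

1161

Adding -6 months to 2008-12-01 gives 2008-06-01.
3 days remain in March 2005 after the 28th (31 − 28).
Full months from April 2005 through May 2008 contribute their day counts.
Then 1 day into June 2008.
Total: 3 + 30 + 31 + 30 + 31 + 31 + 30 + 31 + 30 + 31 + 31 + 28 + 31 + 30 + 31 + 30 + 31 + 31 + 30 + 31 + 30 + 31 + 31 + 28 + 31 + 30 + 31 + 30 + 31 + 31 + 30 + 31 + 30 + 31 + 31 + 29 + 31 + 30 + 31 + 1 = 1161.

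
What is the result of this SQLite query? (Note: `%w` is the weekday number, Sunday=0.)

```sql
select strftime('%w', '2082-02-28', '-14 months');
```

6

First apply '-14 months': 2082-02-28 → 2080-12-28.
2080-12-28 is a Saturday; with Sunday=0 that is 6.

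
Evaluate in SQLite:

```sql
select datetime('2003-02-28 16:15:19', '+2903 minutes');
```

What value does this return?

2003-03-02 16:38:19

2903 minutes = 48h 23m; +2903 minutes from 2003-02-28 16:15:19 is 2003-03-02 16:38:19 (crosses midnight).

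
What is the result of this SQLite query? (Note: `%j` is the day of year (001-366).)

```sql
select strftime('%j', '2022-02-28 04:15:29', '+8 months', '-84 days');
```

217

First apply '+8 months', '-84 days': 2022-02-28 04:15:29 → 2022-08-05 04:15:29.
Day-of-year for 2022-08-05: days since 2022-01-01 inclusive = 217, zero-padded to 217.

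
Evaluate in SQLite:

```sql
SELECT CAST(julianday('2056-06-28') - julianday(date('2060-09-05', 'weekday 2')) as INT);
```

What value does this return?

-1532

`weekday 2` advances to the next Tuesday; 2060-09-05 is a Sunday, so it moves forward to 2060-09-07.
2 days remain in June 2056 after the 28th (30 − 28).
Full months from July 2056 through August 2060 contribute their day counts.
Then 7 days into September 2060.
Total: 2 + 31 + 31 + 30 + 31 + 30 + 31 + 31 + 28 + 31 + 30 + 31 + 30 + 31 + 31 + 30 + 31 + 30 + 31 + 31 + 28 + 31 + 30 + 31 + 30 + 31 + 31 + 30 + 31 + 30 + 31 + 31 + 28 + 31 + 30 + 31 + 30 + 31 + 31 + 30 + 31 + 30 + 31 + 31 + 29 + 31 + 30 + 31 + 30 + 31 + 31 + 7 = 1532.
The subtraction is earlier − later, so the result is −1532 → -1532.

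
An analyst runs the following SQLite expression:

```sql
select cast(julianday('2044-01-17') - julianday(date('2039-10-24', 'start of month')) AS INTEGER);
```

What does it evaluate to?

`start of month` rewinds 2039-10-24 to 2039-10-01.
30 days remain in October 2039 after the 1st (31 − 1).
Full months from November 2039 through December 2043 contribute their day counts.
Then 17 days into January 2044.
Total: 30 + 30 + 31 + 31 + 29 + 31 + 30 + 31 + 30 + 31 + 31 + 30 + 31 + 30 + 31 + 31 + 28 + 31 + 30 + 31 + 30 + 31 + 31 + 30 + 31 + 30 + 31 + 31 + 28 + 31 + 30 + 31 + 30 + 31 + 31 + 30 + 31 + 30 + 31 + 31 + 28 + 31 + 30 + 31 + 30 + 31 + 31 + 30 + 31 + 30 + 31 + 17 = 1569.

1569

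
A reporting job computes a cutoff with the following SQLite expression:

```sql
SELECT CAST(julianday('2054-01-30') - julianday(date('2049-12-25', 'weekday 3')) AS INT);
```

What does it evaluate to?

1493

`weekday 3` advances to the next Wednesday; 2049-12-25 is a Saturday, so it moves forward to 2049-12-29.
2 days remain in December 2049 after the 29th (31 − 29).
Full months from January 2050 through December 2053 contribute their day counts.
Then 30 days into January 2054.
Total: 2 + 31 + 28 + 31 + 30 + 31 + 30 + 31 + 31 + 30 + 31 + 30 + 31 + 31 + 28 + 31 + 30 + 31 + 30 + 31 + 31 + 30 + 31 + 30 + 31 + 31 + 29 + 31 + 30 + 31 + 30 + 31 + 31 + 30 + 31 + 30 + 31 + 31 + 28 + 31 + 30 + 31 + 30 + 31 + 31 + 30 + 31 + 30 + 31 + 30 = 1493.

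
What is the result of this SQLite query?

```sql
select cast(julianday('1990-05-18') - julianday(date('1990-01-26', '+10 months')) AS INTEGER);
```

Adding +10 months to 1990-01-26 gives 1990-11-26.
13 days remain in May 1990 after the 18th (31 − 18).
June 1990: 30 days.
July 1990: 31 days.
August 1990: 31 days.
September 1990: 30 days.
October 1990: 31 days.
Then 26 days into November 1990.
Total: 13 + 30 + 31 + 31 + 30 + 31 + 26 = 192.
The subtraction is earlier − later, so the result is −192 → -192.

-192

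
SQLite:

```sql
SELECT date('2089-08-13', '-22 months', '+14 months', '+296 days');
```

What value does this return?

Adding -22 months to 2089-08-13 gives 2087-10-13.
Adding +14 months to 2087-10-13 gives 2088-12-13.
Applying '+296 days' to 2088-12-13: counting 296 days forward gives 2089-10-05.

2089-10-05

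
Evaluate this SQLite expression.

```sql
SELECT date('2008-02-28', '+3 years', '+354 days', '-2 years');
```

2010-02-17

Adding +3 years to 2008-02-28 gives 2011-02-28.
Applying '+354 days' to 2011-02-28: counting 354 days forward gives 2012-02-17.
Adding -2 years to 2012-02-17 gives 2010-02-17.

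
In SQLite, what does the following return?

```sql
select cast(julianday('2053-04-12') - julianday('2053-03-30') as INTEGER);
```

1 day remains in March 2053 after the 30th (31 − 30).
Then 12 days into April 2053.
Total: 1 + 12 = 13.

13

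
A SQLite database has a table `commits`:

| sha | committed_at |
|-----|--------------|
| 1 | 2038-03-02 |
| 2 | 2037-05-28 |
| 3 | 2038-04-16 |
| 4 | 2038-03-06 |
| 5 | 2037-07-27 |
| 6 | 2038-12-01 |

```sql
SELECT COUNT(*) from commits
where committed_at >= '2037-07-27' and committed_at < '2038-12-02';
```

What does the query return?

Rows in [2037-07-27, 2038-12-02): 2038-03-02, 2038-04-16, 2038-03-06, 2037-07-27, 2038-12-01 → 5 rows.

5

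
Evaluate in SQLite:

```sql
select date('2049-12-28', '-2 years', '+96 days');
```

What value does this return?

2048-04-02

Adding -2 years to 2049-12-28 gives 2047-12-28.
Applying '+96 days' to 2047-12-28: counting 96 days forward gives 2048-04-02.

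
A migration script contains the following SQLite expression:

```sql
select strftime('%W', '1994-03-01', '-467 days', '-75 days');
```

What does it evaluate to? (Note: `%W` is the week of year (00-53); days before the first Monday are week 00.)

First apply '-467 days', '-75 days': 1994-03-01 → 1992-09-05.
1992-09-05 is a Saturday. SQLite's %W counts Mondays since the year started; the result is 35.

35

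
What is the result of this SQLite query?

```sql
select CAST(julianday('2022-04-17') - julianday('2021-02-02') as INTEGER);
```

439

26 days remain in February 2021 after the 2nd (28 − 2).
Full months from March 2021 through March 2022 contribute their day counts.
Then 17 days into April 2022.
Total: 26 + 31 + 30 + 31 + 30 + 31 + 31 + 30 + 31 + 30 + 31 + 31 + 28 + 31 + 17 = 439.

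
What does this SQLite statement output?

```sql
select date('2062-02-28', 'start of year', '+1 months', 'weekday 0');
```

2062-02-05

`start of year` rewinds 2062-02-28 to 2062-01-01.
Adding +1 month to 2062-01-01 gives 2062-02-01.
`weekday 0` advances to the next Sunday; 2062-02-01 is a Wednesday, so it moves forward to 2062-02-05.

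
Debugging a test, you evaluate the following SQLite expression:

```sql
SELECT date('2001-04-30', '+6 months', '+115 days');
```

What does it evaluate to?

Adding +6 months to 2001-04-30 gives 2001-10-30.
Applying '+115 days' to 2001-10-30: counting 115 days forward gives 2002-02-22.

2002-02-22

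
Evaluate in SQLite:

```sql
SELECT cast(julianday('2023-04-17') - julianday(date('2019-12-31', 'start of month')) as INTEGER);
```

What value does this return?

`start of month` rewinds 2019-12-31 to 2019-12-01.
30 days remain in December 2019 after the 1st (31 − 1).
Full months from January 2020 through March 2023 contribute their day counts.
Then 17 days into April 2023.
Total: 30 + 31 + 29 + 31 + 30 + 31 + 30 + 31 + 31 + 30 + 31 + 30 + 31 + 31 + 28 + 31 + 30 + 31 + 30 + 31 + 31 + 30 + 31 + 30 + 31 + 31 + 28 + 31 + 30 + 31 + 30 + 31 + 31 + 30 + 31 + 30 + 31 + 31 + 28 + 31 + 17 = 1233.

1233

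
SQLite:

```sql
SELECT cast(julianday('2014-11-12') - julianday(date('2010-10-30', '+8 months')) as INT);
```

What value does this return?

1231

Adding +8 months to 2010-10-30 gives 2011-06-30.
0 days remain in June 2011 after the 30th (30 − 30).
Full months from July 2011 through October 2014 contribute their day counts.
Then 12 days into November 2014.
Total: 0 + 31 + 31 + 30 + 31 + 30 + 31 + 31 + 29 + 31 + 30 + 31 + 30 + 31 + 31 + 30 + 31 + 30 + 31 + 31 + 28 + 31 + 30 + 31 + 30 + 31 + 31 + 30 + 31 + 30 + 31 + 31 + 28 + 31 + 30 + 31 + 30 + 31 + 31 + 30 + 31 + 12 = 1231.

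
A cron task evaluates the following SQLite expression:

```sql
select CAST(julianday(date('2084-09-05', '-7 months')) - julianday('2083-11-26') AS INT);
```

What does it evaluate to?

71

Adding -7 months to 2084-09-05 gives 2084-02-05.
4 days remain in November 2083 after the 26th (30 − 26).
December 2083: 31 days.
January 2084: 31 days.
Then 5 days into February 2084.
Total: 4 + 31 + 31 + 5 = 71.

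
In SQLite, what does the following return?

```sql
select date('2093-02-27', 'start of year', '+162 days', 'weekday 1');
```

`start of year` rewinds 2093-02-27 to 2093-01-01.
Applying '+162 days' to 2093-01-01: counting 162 days forward gives 2093-06-12.
`weekday 1` advances to the next Monday; 2093-06-12 is a Friday, so it moves forward to 2093-06-15.

2093-06-15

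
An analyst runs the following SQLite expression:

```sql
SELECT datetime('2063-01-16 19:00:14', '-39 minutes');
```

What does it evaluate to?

2063-01-16 18:21:14

-39 minutes from 2063-01-16 19:00:14 is 2063-01-16 18:21:14.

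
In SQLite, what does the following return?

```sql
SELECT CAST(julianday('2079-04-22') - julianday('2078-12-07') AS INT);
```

24 days remain in December 2078 after the 7th (31 − 7).
January 2079: 31 days.
February 2079: 28 days.
March 2079: 31 days.
Then 22 days into April 2079.
Total: 24 + 31 + 28 + 31 + 22 = 136.

136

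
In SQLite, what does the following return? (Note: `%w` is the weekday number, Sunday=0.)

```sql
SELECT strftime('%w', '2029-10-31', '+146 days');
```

2

First apply '+146 days': 2029-10-31 → 2030-03-26.
2030-03-26 is a Tuesday; with Sunday=0 that is 2.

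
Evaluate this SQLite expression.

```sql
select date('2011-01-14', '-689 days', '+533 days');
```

Applying '-689 days' to 2011-01-14: counting 689 days back gives 2009-02-24.
Applying '+533 days' to 2009-02-24: counting 533 days forward gives 2010-08-11.

2010-08-11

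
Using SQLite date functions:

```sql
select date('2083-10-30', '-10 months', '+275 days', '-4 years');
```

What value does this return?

2079-10-01

Adding -10 months to 2083-10-30 gives 2082-12-30.
Applying '+275 days' to 2082-12-30: counting 275 days forward gives 2083-10-01.
Adding -4 years to 2083-10-01 gives 2079-10-01.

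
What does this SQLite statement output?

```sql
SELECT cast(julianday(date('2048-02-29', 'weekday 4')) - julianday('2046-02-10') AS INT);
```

`weekday 4` advances to the next Thursday; 2048-02-29 is a Saturday, so it moves forward to 2048-03-05.
18 days remain in February 2046 after the 10th (28 − 10).
Full months from March 2046 through February 2048 contribute their day counts.
Then 5 days into March 2048.
Total: 18 + 31 + 30 + 31 + 30 + 31 + 31 + 30 + 31 + 30 + 31 + 31 + 28 + 31 + 30 + 31 + 30 + 31 + 31 + 30 + 31 + 30 + 31 + 31 + 29 + 5 = 754.

754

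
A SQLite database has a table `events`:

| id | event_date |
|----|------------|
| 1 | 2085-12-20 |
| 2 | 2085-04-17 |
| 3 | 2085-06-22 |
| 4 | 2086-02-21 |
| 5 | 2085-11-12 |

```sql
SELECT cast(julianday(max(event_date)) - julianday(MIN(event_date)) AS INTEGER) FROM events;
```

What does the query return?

MIN = 2085-04-17, MAX = 2086-02-21.
13 days remain in April 2085 after the 17th (30 − 17).
Full months from May 2085 through January 2086 contribute their day counts.
Then 21 days into February 2086.
Total: 13 + 31 + 30 + 31 + 31 + 30 + 31 + 30 + 31 + 31 + 21 = 310.

310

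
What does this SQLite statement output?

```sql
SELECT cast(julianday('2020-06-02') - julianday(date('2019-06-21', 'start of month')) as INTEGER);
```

`start of month` rewinds 2019-06-21 to 2019-06-01.
29 days remain in June 2019 after the 1st (30 − 1).
Full months from July 2019 through May 2020 contribute their day counts.
Then 2 days into June 2020.
Total: 29 + 31 + 31 + 30 + 31 + 30 + 31 + 31 + 29 + 31 + 30 + 31 + 2 = 367.

367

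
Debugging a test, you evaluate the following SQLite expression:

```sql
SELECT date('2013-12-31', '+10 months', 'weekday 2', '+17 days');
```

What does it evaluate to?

Adding +10 months to 2013-12-31 gives 2014-10-31.
`weekday 2` advances to the next Tuesday; 2014-10-31 is a Friday, so it moves forward to 2014-11-04.
Advancing 17 more days within November lands on 2014-11-21.

2014-11-21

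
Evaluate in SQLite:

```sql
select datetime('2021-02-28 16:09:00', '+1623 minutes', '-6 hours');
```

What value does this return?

1623 minutes = 27h 3m; +1623 minutes from 2021-02-28 16:09:00 is 2021-03-01 19:12:00 (crosses midnight).
-6 hours from 2021-03-01 19:12:00 is 2021-03-01 13:12:00.

2021-03-01 13:12:00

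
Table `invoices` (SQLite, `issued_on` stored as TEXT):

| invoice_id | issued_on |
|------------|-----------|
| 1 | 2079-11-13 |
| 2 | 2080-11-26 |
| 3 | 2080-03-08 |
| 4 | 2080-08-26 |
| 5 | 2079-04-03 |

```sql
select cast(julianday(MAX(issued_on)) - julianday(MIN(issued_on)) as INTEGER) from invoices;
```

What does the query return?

603

MIN = 2079-04-03, MAX = 2080-11-26.
27 days remain in April 2079 after the 3rd (30 − 3).
Full months from May 2079 through October 2080 contribute their day counts.
Then 26 days into November 2080.
Total: 27 + 31 + 30 + 31 + 31 + 30 + 31 + 30 + 31 + 31 + 29 + 31 + 30 + 31 + 30 + 31 + 31 + 30 + 31 + 26 = 603.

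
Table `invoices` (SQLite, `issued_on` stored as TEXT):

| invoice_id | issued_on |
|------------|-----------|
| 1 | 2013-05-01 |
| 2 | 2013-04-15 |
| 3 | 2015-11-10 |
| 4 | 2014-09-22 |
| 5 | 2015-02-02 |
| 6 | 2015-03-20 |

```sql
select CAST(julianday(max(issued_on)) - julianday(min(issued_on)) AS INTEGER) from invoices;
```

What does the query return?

939

MIN = 2013-04-15, MAX = 2015-11-10.
15 days remain in April 2013 after the 15th (30 − 15).
Full months from May 2013 through October 2015 contribute their day counts.
Then 10 days into November 2015.
Total: 15 + 31 + 30 + 31 + 31 + 30 + 31 + 30 + 31 + 31 + 28 + 31 + 30 + 31 + 30 + 31 + 31 + 30 + 31 + 30 + 31 + 31 + 28 + 31 + 30 + 31 + 30 + 31 + 31 + 30 + 31 + 10 = 939.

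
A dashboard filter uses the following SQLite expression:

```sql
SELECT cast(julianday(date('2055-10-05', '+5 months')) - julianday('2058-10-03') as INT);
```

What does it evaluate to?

Adding +5 months to 2055-10-05 gives 2056-03-05.
26 days remain in March 2056 after the 5th (31 − 5).
Full months from April 2056 through September 2058 contribute their day counts.
Then 3 days into October 2058.
Total: 26 + 30 + 31 + 30 + 31 + 31 + 30 + 31 + 30 + 31 + 31 + 28 + 31 + 30 + 31 + 30 + 31 + 31 + 30 + 31 + 30 + 31 + 31 + 28 + 31 + 30 + 31 + 30 + 31 + 31 + 30 + 3 = 942.
The subtraction is earlier − later, so the result is −942 → -942.

-942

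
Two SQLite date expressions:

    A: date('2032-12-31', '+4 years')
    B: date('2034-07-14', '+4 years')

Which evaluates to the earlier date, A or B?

A = 2036-12-31.
B = 2038-07-14.
A is earlier.

A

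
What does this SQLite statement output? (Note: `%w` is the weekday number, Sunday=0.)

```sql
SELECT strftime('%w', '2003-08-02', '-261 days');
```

First apply '-261 days': 2003-08-02 → 2002-11-14.
2002-11-14 is a Thursday; with Sunday=0 that is 4.

4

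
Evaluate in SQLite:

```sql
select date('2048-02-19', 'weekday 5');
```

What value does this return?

2048-02-21

`weekday 5` advances to the next Friday; 2048-02-19 is a Wednesday, so it moves forward to 2048-02-21.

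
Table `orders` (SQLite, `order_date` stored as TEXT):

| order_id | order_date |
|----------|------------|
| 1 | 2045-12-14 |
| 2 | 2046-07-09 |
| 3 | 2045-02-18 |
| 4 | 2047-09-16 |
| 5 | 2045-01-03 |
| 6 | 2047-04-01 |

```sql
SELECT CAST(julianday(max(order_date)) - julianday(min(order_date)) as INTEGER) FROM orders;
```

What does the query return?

986

MIN = 2045-01-03, MAX = 2047-09-16.
28 days remain in January 2045 after the 3rd (31 − 3).
Full months from February 2045 through August 2047 contribute their day counts.
Then 16 days into September 2047.
Total: 28 + 28 + 31 + 30 + 31 + 30 + 31 + 31 + 30 + 31 + 30 + 31 + 31 + 28 + 31 + 30 + 31 + 30 + 31 + 31 + 30 + 31 + 30 + 31 + 31 + 28 + 31 + 30 + 31 + 30 + 31 + 31 + 16 = 986.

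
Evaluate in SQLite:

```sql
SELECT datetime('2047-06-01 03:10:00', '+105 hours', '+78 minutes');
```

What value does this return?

+105 hours from 2047-06-01 03:10:00 is 2047-06-05 12:10:00 (crosses midnight).
78 minutes = 1h 18m; +78 minutes from 2047-06-05 12:10:00 is 2047-06-05 13:28:00.

2047-06-05 13:28:00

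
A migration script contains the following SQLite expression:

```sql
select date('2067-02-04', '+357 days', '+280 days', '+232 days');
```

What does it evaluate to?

Applying '+357 days' to 2067-02-04: counting 357 days forward gives 2068-01-27.
Applying '+280 days' to 2068-01-27: counting 280 days forward gives 2068-11-02.
Applying '+232 days' to 2068-11-02: counting 232 days forward gives 2069-06-22.

2069-06-22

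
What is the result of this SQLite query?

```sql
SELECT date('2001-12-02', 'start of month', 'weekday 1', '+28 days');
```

`start of month` rewinds 2001-12-02 to 2001-12-01.
`weekday 1` advances to the next Monday; 2001-12-01 is a Saturday, so it moves forward to 2001-12-03.
Advancing 28 more days within December lands on 2001-12-31.

2001-12-31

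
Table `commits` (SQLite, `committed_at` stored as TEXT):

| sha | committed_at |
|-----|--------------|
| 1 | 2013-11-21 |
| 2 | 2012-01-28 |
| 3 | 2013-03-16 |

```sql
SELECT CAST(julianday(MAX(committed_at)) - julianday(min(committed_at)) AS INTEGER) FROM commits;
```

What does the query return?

663

MIN = 2012-01-28, MAX = 2013-11-21.
3 days remain in January 2012 after the 28th (31 − 28).
Full months from February 2012 through October 2013 contribute their day counts.
Then 21 days into November 2013.
Total: 3 + 29 + 31 + 30 + 31 + 30 + 31 + 31 + 30 + 31 + 30 + 31 + 31 + 28 + 31 + 30 + 31 + 30 + 31 + 31 + 30 + 31 + 21 = 663.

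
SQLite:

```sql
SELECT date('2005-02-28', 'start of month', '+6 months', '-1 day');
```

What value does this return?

`start of month` rewinds 2005-02-28 to 2005-02-01.
Adding +6 months to 2005-02-01 gives 2005-08-01.
Going back 1 day from 2005-08-01 reaches 2005-07-31 (last day of July, 31 days).

2005-07-31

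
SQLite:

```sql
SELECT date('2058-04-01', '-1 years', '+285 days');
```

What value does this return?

Adding -1 year to 2058-04-01 gives 2057-04-01.
Applying '+285 days' to 2057-04-01: counting 285 days forward gives 2058-01-11.

2058-01-11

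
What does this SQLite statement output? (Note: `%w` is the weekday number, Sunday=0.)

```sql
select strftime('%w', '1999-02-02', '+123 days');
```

6

First apply '+123 days': 1999-02-02 → 1999-06-05.
1999-06-05 is a Saturday; with Sunday=0 that is 6.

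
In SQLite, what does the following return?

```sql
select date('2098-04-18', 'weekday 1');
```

`weekday 1` advances to the next Monday; 2098-04-18 is a Friday, so it moves forward to 2098-04-21.

2098-04-21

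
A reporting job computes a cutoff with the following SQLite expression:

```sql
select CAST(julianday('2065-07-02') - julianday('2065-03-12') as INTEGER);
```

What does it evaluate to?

112

19 days remain in March 2065 after the 12th (31 − 12).
April 2065: 30 days.
May 2065: 31 days.
June 2065: 30 days.
Then 2 days into July 2065.
Total: 19 + 30 + 31 + 30 + 2 = 112.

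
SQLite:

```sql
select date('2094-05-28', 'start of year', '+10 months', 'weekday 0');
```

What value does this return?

`start of year` rewinds 2094-05-28 to 2094-01-01.
Adding +10 months to 2094-01-01 gives 2094-11-01.
`weekday 0` advances to the next Sunday; 2094-11-01 is a Monday, so it moves forward to 2094-11-07.

2094-11-07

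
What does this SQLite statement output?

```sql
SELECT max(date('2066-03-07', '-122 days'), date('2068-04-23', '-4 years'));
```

2065-11-05

date('2066-03-07', '-122 days') → 2065-11-05.
date('2068-04-23', '-4 years') → 2064-04-23.
Later of the two is 2065-11-05.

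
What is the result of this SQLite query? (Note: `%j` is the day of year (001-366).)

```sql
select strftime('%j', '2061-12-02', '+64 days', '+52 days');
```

First apply '+64 days', '+52 days': 2061-12-02 → 2062-03-28.
Day-of-year for 2062-03-28: days since 2062-01-01 inclusive = 87, zero-padded to 087.

087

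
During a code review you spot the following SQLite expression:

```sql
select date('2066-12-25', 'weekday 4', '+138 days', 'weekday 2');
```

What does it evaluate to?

`weekday 4` advances to the next Thursday; 2066-12-25 is a Saturday, so it moves forward to 2066-12-30.
Applying '+138 days' to 2066-12-30: counting 138 days forward gives 2067-05-17.
`weekday 2` advances to the next Tuesday; 2067-05-17 is already a Tuesday, so it stays at 2067-05-17.

2067-05-17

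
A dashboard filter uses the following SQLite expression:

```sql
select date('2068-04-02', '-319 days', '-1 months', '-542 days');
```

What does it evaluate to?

Applying '-319 days' to 2068-04-02: counting 319 days back gives 2067-05-19.
Adding -1 month to 2067-05-19 gives 2067-04-19.
Applying '-542 days' to 2067-04-19: counting 542 days back gives 2065-10-24.

2065-10-24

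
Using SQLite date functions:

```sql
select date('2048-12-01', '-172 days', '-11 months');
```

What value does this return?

Applying '-172 days' to 2048-12-01: counting 172 days back gives 2048-06-12.
Adding -11 months to 2048-06-12 gives 2047-07-12.

2047-07-12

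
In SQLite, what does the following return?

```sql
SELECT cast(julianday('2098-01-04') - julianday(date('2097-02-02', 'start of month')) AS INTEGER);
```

337

`start of month` rewinds 2097-02-02 to 2097-02-01.
27 days remain in February 2097 after the 1st (28 − 1).
Full months from March 2097 through December 2097 contribute their day counts.
Then 4 days into January 2098.
Total: 27 + 31 + 30 + 31 + 30 + 31 + 31 + 30 + 31 + 30 + 31 + 4 = 337.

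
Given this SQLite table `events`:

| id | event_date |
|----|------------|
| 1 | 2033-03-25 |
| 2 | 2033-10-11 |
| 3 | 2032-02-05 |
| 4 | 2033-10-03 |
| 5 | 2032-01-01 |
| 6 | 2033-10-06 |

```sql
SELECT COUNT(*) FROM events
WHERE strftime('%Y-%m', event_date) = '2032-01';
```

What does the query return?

Rows with year-month 2032-01: 2032-01-01 → 1.

1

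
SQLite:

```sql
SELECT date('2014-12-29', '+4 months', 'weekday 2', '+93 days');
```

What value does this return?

2015-08-06

Adding +4 months to 2014-12-29 gives 2015-04-29.
`weekday 2` advances to the next Tuesday; 2015-04-29 is a Wednesday, so it moves forward to 2015-05-05.
Applying '+93 days' to 2015-05-05: counting 93 days forward gives 2015-08-06.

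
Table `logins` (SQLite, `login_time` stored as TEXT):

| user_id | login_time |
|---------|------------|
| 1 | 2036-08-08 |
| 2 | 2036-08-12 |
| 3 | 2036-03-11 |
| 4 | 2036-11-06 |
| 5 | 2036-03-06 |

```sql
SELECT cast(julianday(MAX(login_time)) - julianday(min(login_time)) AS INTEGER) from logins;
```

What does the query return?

MIN = 2036-03-06, MAX = 2036-11-06.
25 days remain in March 2036 after the 6th (31 − 6).
Full months from April 2036 through October 2036 contribute their day counts.
Then 6 days into November 2036.
Total: 25 + 30 + 31 + 30 + 31 + 31 + 30 + 31 + 6 = 245.

245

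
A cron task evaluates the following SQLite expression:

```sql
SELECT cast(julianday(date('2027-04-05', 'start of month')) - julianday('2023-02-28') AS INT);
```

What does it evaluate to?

1493

`start of month` rewinds 2027-04-05 to 2027-04-01.
0 days remain in February 2023 after the 28th (28 − 28).
Full months from March 2023 through March 2027 contribute their day counts.
Then 1 day into April 2027.
Total: 0 + 31 + 30 + 31 + 30 + 31 + 31 + 30 + 31 + 30 + 31 + 31 + 29 + 31 + 30 + 31 + 30 + 31 + 31 + 30 + 31 + 30 + 31 + 31 + 28 + 31 + 30 + 31 + 30 + 31 + 31 + 30 + 31 + 30 + 31 + 31 + 28 + 31 + 30 + 31 + 30 + 31 + 31 + 30 + 31 + 30 + 31 + 31 + 28 + 31 + 1 = 1493.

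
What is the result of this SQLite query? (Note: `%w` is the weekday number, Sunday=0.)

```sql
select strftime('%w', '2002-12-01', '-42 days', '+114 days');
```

2

First apply '-42 days', '+114 days': 2002-12-01 → 2003-02-11.
2003-02-11 is a Tuesday; with Sunday=0 that is 2.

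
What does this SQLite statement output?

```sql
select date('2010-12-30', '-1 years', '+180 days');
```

Adding -1 year to 2010-12-30 gives 2009-12-30.
Applying '+180 days' to 2009-12-30: counting 180 days forward gives 2010-06-28.

2010-06-28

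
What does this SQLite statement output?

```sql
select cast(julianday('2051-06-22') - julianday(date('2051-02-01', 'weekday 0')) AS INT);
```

137

`weekday 0` advances to the next Sunday; 2051-02-01 is a Wednesday, so it moves forward to 2051-02-05.
23 days remain in February 2051 after the 5th (28 − 5).
March 2051: 31 days.
April 2051: 30 days.
May 2051: 31 days.
Then 22 days into June 2051.
Total: 23 + 31 + 30 + 31 + 22 = 137.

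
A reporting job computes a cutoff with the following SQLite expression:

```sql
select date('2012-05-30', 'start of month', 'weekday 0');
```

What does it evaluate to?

2012-05-06

`start of month` rewinds 2012-05-30 to 2012-05-01.
`weekday 0` advances to the next Sunday; 2012-05-01 is a Tuesday, so it moves forward to 2012-05-06.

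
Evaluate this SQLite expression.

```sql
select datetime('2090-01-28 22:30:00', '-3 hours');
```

2090-01-28 19:30:00

-3 hours from 2090-01-28 22:30:00 is 2090-01-28 19:30:00.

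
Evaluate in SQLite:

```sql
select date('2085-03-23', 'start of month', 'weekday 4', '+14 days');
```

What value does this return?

`start of month` rewinds 2085-03-23 to 2085-03-01.
`weekday 4` advances to the next Thursday; 2085-03-01 is already a Thursday, so it stays at 2085-03-01.
Advancing 14 more days within March lands on 2085-03-15.

2085-03-15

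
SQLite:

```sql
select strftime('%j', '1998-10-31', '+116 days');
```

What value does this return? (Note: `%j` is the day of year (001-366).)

055

First apply '+116 days': 1998-10-31 → 1999-02-24.
Day-of-year for 1999-02-24: days since 1999-01-01 inclusive = 55, zero-padded to 055.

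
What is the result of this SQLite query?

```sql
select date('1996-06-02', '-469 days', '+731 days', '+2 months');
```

Applying '-469 days' to 1996-06-02: counting 469 days back gives 1995-02-19.
Applying '+731 days' to 1995-02-19: counting 731 days forward gives 1997-02-19.
Adding +2 months to 1997-02-19 gives 1997-04-19.

1997-04-19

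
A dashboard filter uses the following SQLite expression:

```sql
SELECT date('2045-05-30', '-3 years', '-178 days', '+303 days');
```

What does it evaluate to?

Adding -3 years to 2045-05-30 gives 2042-05-30.
Applying '-178 days' to 2042-05-30: counting 178 days back gives 2041-12-03.
Applying '+303 days' to 2041-12-03: counting 303 days forward gives 2042-10-02.

2042-10-02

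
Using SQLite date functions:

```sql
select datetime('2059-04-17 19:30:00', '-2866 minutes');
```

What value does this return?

2866 minutes = 47h 46m; -2866 minutes from 2059-04-17 19:30:00 is 2059-04-15 19:44:00 (crosses midnight).

2059-04-15 19:44:00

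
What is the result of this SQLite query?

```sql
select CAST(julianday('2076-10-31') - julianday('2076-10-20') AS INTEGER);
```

11

Both dates are in October 2076: 31 − 20 = 11.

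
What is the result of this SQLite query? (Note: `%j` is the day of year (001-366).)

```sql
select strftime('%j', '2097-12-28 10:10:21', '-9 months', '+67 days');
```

154

First apply '-9 months', '+67 days': 2097-12-28 10:10:21 → 2097-06-03 10:10:21.
Day-of-year for 2097-06-03: days since 2097-01-01 inclusive = 154, zero-padded to 154.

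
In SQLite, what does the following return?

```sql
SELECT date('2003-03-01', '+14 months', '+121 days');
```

Adding +14 months to 2003-03-01 gives 2004-05-01.
Applying '+121 days' to 2004-05-01: counting 121 days forward gives 2004-08-30.

2004-08-30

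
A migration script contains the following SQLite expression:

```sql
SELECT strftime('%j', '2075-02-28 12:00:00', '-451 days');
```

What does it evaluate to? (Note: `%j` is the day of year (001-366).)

338

First apply '-451 days': 2075-02-28 12:00:00 → 2073-12-04 12:00:00.
Day-of-year for 2073-12-04: days since 2073-01-01 inclusive = 338, zero-padded to 338.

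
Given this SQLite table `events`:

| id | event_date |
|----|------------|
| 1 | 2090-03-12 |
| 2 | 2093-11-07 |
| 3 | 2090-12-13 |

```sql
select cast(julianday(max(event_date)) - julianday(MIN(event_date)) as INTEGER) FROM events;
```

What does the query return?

1336

MIN = 2090-03-12, MAX = 2093-11-07.
19 days remain in March 2090 after the 12th (31 − 12).
Full months from April 2090 through October 2093 contribute their day counts.
Then 7 days into November 2093.
Total: 19 + 30 + 31 + 30 + 31 + 31 + 30 + 31 + 30 + 31 + 31 + 28 + 31 + 30 + 31 + 30 + 31 + 31 + 30 + 31 + 30 + 31 + 31 + 29 + 31 + 30 + 31 + 30 + 31 + 31 + 30 + 31 + 30 + 31 + 31 + 28 + 31 + 30 + 31 + 30 + 31 + 31 + 30 + 31 + 7 = 1336.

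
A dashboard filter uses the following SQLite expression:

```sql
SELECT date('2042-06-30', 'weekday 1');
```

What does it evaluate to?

2042-06-30

`weekday 1` advances to the next Monday; 2042-06-30 is already a Monday, so it stays at 2042-06-30.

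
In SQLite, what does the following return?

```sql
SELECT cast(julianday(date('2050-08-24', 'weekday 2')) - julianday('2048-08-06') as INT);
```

754

`weekday 2` advances to the next Tuesday; 2050-08-24 is a Wednesday, so it moves forward to 2050-08-30.
25 days remain in August 2048 after the 6th (31 − 6).
Full months from September 2048 through July 2050 contribute their day counts.
Then 30 days into August 2050.
Total: 25 + 30 + 31 + 30 + 31 + 31 + 28 + 31 + 30 + 31 + 30 + 31 + 31 + 30 + 31 + 30 + 31 + 31 + 28 + 31 + 30 + 31 + 30 + 31 + 30 = 754.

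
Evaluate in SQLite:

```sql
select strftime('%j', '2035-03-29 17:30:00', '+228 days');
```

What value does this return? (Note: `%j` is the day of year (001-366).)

First apply '+228 days': 2035-03-29 17:30:00 → 2035-11-12 17:30:00.
Day-of-year for 2035-11-12: days since 2035-01-01 inclusive = 316, zero-padded to 316.

316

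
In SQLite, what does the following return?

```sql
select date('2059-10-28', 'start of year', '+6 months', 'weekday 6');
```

`start of year` rewinds 2059-10-28 to 2059-01-01.
Adding +6 months to 2059-01-01 gives 2059-07-01.
`weekday 6` advances to the next Saturday; 2059-07-01 is a Tuesday, so it moves forward to 2059-07-05.

2059-07-05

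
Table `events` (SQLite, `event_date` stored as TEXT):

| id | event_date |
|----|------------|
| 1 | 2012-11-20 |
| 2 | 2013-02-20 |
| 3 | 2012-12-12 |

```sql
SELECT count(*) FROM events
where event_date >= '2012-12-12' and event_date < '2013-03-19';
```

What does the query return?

2

Rows in [2012-12-12, 2013-03-19): 2013-02-20, 2012-12-12 → 2 rows.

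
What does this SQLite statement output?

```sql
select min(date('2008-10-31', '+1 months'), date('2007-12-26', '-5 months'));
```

date('2008-10-31', '+1 months') → 2008-12-01.
date('2007-12-26', '-5 months') → 2007-07-26.
Earlier of the two is 2007-07-26.

2007-07-26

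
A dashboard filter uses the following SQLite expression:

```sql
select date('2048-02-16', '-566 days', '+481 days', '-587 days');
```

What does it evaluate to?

Applying '-566 days' to 2048-02-16: counting 566 days back gives 2046-07-30.
Applying '+481 days' to 2046-07-30: counting 481 days forward gives 2047-11-23.
Applying '-587 days' to 2047-11-23: counting 587 days back gives 2046-04-15.

2046-04-15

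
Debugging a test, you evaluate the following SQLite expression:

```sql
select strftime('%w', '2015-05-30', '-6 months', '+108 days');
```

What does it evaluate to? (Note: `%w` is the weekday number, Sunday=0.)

First apply '-6 months', '+108 days': 2015-05-30 → 2015-03-18.
2015-03-18 is a Wednesday; with Sunday=0 that is 3.

3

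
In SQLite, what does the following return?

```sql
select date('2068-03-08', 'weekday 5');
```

2068-03-09

`weekday 5` advances to the next Friday; 2068-03-08 is a Thursday, so it moves forward to 2068-03-09.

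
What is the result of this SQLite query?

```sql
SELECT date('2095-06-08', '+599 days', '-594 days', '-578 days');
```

2093-11-12

Applying '+599 days' to 2095-06-08: counting 599 days forward gives 2097-01-27.
Applying '-594 days' to 2097-01-27: counting 594 days back gives 2095-06-13.
Applying '-578 days' to 2095-06-13: counting 578 days back gives 2093-11-12.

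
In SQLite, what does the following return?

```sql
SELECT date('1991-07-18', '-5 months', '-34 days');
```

1991-01-15

Adding -5 months to 1991-07-18 gives 1991-02-18.
Going back 18 days from 1991-02-18 reaches 1991-01-31 (last day of January, 31 days).
Going back 16 days within January lands on 1991-01-15.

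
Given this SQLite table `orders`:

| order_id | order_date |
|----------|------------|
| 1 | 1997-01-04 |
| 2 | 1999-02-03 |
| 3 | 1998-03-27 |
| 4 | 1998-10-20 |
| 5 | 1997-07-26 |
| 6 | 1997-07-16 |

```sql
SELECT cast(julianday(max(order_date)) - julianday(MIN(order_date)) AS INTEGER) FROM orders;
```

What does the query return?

760

MIN = 1997-01-04, MAX = 1999-02-03.
27 days remain in January 1997 after the 4th (31 − 4).
Full months from February 1997 through January 1999 contribute their day counts.
Then 3 days into February 1999.
Total: 27 + 28 + 31 + 30 + 31 + 30 + 31 + 31 + 30 + 31 + 30 + 31 + 31 + 28 + 31 + 30 + 31 + 30 + 31 + 31 + 30 + 31 + 30 + 31 + 31 + 3 = 760.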